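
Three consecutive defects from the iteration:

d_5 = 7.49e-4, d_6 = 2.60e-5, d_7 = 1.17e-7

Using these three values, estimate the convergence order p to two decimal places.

p ≈ ln(d_7/d_6) / ln(d_6/d_5)
  = ln(1.17e-7/2.60e-5) / ln(2.60e-5/7.49e-4)
  = ln(0.0045) / ln(0.034713)
  = -5.40368 / -3.36064 ≈ 1.60793

1.61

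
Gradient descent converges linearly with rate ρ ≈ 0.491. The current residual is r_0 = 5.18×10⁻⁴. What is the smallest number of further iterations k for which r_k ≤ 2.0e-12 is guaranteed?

28

After k steps, r_k ≈ 5.18×10⁻⁴·0.491^k.
Need 0.491^k ≤ 2.0e-12/5.18×10⁻⁴ = 3.861e-09.
k ≥ ln(3.861e-09)/ln(0.491) = -19.3723/-0.71131 = 27.235.
Smallest integer k = 28.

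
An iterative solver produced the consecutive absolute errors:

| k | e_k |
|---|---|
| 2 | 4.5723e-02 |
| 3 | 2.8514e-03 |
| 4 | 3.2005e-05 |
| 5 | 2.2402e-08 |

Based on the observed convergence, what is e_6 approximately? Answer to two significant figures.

1.8e-13

First estimate the order: p ≈ ln(e_5/e_4) / ln(e_4/e_3) = ln(2.2402e-08/3.2005e-05)/ln(3.2005e-05/2.8514e-03) = ln(0.000699953)/ln(0.0112243) ≈ 1.6180.
Then e_6 ≈ e_5·(e_5/e_4)^p = 2.2402e-08·(0.000699953)^1.6180 = 2.2402e-08·7.85817e-06 ≈ 1.76e-13.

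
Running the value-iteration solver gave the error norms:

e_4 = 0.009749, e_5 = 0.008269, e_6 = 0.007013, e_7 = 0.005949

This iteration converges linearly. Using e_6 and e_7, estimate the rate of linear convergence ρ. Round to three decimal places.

0.848

ρ ≈ e_7/e_6 = 0.005949/0.007013 = 0.84828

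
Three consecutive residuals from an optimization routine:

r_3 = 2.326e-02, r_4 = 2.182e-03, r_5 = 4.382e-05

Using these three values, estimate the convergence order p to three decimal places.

1.651

p ≈ ln(r_5/r_4) / ln(r_4/r_3)
  = ln(4.382e-05/2.182e-03) / ln(2.182e-03/2.326e-02)
  = ln(0.0200825) / ln(0.0938091)
  = -3.907906 / -2.366493 ≈ 1.651349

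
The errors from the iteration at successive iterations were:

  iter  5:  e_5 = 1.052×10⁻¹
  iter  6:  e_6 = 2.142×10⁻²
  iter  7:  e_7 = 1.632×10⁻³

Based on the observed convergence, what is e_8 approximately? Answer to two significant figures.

First estimate the order: p ≈ ln(e_7/e_6) / ln(e_6/e_5) = ln(1.632×10⁻³/2.142×10⁻²)/ln(2.142×10⁻²/1.052×10⁻¹) = ln(0.0761905)/ln(0.203612) ≈ 1.6176.
Then e_8 ≈ e_7·(e_7/e_6)^p = 1.632×10⁻³·(0.0761905)^1.6176 = 1.632×10⁻³·0.0155368 ≈ 2.536e-05.

2.5e-5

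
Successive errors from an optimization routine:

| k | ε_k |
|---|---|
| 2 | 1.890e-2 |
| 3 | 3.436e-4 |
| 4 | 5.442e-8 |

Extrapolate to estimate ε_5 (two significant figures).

First estimate the order: p ≈ ln(ε_4/ε_3) / ln(ε_3/ε_2) = ln(5.442e-8/3.436e-4)/ln(3.436e-4/1.890e-2) = ln(0.000158382)/ln(0.0181799) ≈ 2.1836.
Then ε_5 ≈ ε_4·(ε_4/ε_3)^p = 5.442e-8·(0.000158382)^2.1836 = 5.442e-8·5.03127e-09 ≈ 2.738e-16.

2.7e-16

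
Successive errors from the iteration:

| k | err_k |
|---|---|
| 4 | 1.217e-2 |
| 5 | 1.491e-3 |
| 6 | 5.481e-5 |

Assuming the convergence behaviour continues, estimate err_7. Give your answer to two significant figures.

3.0e-7

First estimate the order: p ≈ ln(err_6/err_5) / ln(err_5/err_4) = ln(5.481e-5/1.491e-3)/ln(1.491e-3/1.217e-2) = ln(0.0367606)/ln(0.122514) ≈ 1.5734.
Then err_7 ≈ err_6·(err_6/err_5)^p = 5.481e-5·(0.0367606)^1.5734 = 5.481e-5·0.00553061 ≈ 3.031e-07.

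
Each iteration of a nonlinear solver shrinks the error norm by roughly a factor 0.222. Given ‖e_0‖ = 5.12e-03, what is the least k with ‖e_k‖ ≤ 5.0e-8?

After k steps, ‖e_k‖ ≈ 5.12e-03·0.222^k.
Need 0.222^k ≤ 5.0e-8/5.12e-03 = 9.76562e-06.
k ≥ ln(9.76562e-06)/ln(0.222) = -11.5366/-1.50508 = 7.665.
Smallest integer k = 8.

8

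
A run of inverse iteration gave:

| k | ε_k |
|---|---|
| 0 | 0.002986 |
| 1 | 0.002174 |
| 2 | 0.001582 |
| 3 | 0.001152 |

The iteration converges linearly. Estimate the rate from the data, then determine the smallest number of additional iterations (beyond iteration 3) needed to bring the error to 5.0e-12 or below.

61

Rate ρ ≈ ε_3/ε_2 = 0.001152/0.001582 = 0.7282.
After j more steps, ε_{3+j} ≈ 0.001152·ρ^j; need ρ^j ≤ 5.0e-12/0.001152 = 4.34028e-09.
j ≥ ln(4.34028e-09)/ln(0.7282) = -19.2553/-0.31718 = 60.708.
So 61 more iterations are needed.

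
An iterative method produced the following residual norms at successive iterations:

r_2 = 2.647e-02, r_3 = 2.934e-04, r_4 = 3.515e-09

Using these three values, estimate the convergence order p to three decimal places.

2.517

p ≈ ln(r_4/r_3) / ln(r_3/r_2)
  = ln(3.515e-09/2.934e-04) / ln(2.934e-04/2.647e-02)
  = ln(1.19802e-05) / ln(0.0110842)
  = -11.332255 / -4.502235 ≈ 2.517029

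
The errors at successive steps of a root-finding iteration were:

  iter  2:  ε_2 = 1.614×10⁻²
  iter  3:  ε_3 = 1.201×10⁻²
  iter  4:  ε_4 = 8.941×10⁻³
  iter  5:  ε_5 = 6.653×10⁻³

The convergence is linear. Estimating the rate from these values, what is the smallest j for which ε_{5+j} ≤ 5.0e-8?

40

Rate ρ ≈ ε_5/ε_4 = 6.653×10⁻³/8.941×10⁻³ = 0.7441.
After j more steps, ε_{5+j} ≈ 6.653×10⁻³·ρ^j; need ρ^j ≤ 5.0e-8/6.653×10⁻³ = 7.51541e-06.
j ≥ ln(7.51541e-06)/ln(0.7441) = -11.7986/-0.29558 = 39.917.
So 40 more iterations are needed.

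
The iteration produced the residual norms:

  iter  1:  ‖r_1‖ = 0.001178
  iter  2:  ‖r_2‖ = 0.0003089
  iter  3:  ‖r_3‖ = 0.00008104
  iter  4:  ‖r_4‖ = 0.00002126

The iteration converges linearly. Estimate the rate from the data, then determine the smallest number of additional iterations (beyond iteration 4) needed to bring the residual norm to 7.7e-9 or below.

Rate ρ ≈ ‖r_4‖/‖r_3‖ = 0.00002126/0.00008104 = 0.2623.
After j more steps, ‖r_{4+j}‖ ≈ 0.00002126·ρ^j; need ρ^j ≤ 7.7e-9/0.00002126 = 0.000362183.
j ≥ ln(0.000362183)/ln(0.2623) = -7.9234/-1.33827 = 5.921.
So 6 more iterations are needed.

6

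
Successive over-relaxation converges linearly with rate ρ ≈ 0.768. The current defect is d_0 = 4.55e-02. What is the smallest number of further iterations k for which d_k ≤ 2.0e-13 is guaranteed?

100

After k steps, d_k ≈ 4.55e-02·0.768^k.
Need 0.768^k ≤ 2.0e-13/4.55e-02 = 4.3956e-12.
k ≥ ln(4.3956e-12)/ln(0.768) = -26.1504/-0.26397 = 99.066.
Smallest integer k = 100.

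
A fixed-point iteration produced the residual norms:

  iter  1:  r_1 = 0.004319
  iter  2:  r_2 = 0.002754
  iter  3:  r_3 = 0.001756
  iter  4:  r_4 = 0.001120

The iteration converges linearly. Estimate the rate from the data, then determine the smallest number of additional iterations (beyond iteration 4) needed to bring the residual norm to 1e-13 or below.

52

Rate ρ ≈ r_4/r_3 = 0.001120/0.001756 = 0.6378.
After j more steps, r_{4+j} ≈ 0.001120·ρ^j; need ρ^j ≤ 1e-13/0.001120 = 8.92857e-11.
j ≥ ln(8.92857e-11)/ln(0.6378) = -23.1392/-0.44973 = 51.451.
So 52 more iterations are needed.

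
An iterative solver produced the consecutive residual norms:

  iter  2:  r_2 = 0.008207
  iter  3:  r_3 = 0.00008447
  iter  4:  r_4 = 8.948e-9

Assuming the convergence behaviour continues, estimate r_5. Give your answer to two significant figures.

First estimate the order: p ≈ ln(r_4/r_3) / ln(r_3/r_2) = ln(8.948e-9/0.00008447)/ln(0.00008447/0.008207) = ln(0.000105931)/ln(0.0102924) ≈ 2.0000.
Then r_5 ≈ r_4·(r_4/r_3)^p = 8.948e-9·(0.000105931)^2.0000 = 8.948e-9·1.12214e-08 ≈ 1.004e-16.

1.0e-16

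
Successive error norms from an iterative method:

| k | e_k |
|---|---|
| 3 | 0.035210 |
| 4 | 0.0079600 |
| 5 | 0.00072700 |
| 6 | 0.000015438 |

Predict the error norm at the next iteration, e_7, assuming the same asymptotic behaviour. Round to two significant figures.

First estimate the order: p ≈ ln(e_6/e_5) / ln(e_5/e_4) = ln(0.000015438/0.00072700)/ln(0.00072700/0.0079600) = ln(0.0212352)/ln(0.0913317) ≈ 1.6096.
Then e_7 ≈ e_6·(e_6/e_5)^p = 0.000015438·(0.0212352)^1.6096 = 0.000015438·0.00202876 ≈ 3.132e-08.

3.1e-8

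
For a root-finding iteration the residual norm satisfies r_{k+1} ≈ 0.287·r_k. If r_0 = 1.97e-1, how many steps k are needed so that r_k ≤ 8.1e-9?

After k steps, r_k ≈ 1.97e-1·0.287^k.
Need 0.287^k ≤ 8.1e-9/1.97e-1 = 4.11168e-08.
k ≥ ln(4.11168e-08)/ln(0.287) = -17.0068/-1.24827 = 13.624.
Smallest integer k = 14.

14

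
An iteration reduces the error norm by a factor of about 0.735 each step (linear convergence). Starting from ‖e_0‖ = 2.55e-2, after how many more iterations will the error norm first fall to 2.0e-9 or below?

After k steps, ‖e_k‖ ≈ 2.55e-2·0.735^k.
Need 0.735^k ≤ 2.0e-9/2.55e-2 = 7.84314e-08.
k ≥ ln(7.84314e-08)/ln(0.735) = -16.3610/-0.30788 = 53.141.
Smallest integer k = 54.

54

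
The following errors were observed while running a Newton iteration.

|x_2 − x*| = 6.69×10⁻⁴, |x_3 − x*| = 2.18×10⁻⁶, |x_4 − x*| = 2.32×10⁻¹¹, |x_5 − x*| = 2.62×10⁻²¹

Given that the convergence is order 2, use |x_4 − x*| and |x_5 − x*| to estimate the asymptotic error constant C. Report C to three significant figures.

C ≈ |x_5 − x*| / |x_4 − x*|^2
  = 2.62×10⁻²¹ / (2.32×10⁻¹¹)^2
  = 2.62×10⁻²¹ / 5.3824e-22 ≈ 4.8677

4.87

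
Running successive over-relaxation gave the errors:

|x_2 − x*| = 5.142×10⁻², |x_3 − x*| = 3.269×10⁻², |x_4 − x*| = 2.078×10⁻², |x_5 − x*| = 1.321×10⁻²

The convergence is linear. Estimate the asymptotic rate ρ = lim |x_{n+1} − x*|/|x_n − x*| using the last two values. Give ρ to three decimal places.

ρ ≈ |x_5 − x*|/|x_4 − x*| = 1.321×10⁻²/2.078×10⁻² = 0.63571

0.636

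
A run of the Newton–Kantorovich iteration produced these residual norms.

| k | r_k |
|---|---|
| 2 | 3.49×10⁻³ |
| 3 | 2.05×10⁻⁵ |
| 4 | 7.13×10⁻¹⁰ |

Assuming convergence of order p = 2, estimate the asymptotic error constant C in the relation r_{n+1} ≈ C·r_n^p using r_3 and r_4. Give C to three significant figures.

C ≈ r_4 / r_3^2
  = 7.13×10⁻¹⁰ / (2.05×10⁻⁵)^2
  = 7.13×10⁻¹⁰ / 4.2025e-10 ≈ 1.6966

1.70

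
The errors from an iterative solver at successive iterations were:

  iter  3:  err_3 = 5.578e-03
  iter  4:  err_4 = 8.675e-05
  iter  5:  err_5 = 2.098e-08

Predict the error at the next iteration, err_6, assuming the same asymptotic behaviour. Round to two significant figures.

First estimate the order: p ≈ ln(err_5/err_4) / ln(err_4/err_3) = ln(2.098e-08/8.675e-05)/ln(8.675e-05/5.578e-03) = ln(0.000241844)/ln(0.0155522) ≈ 2.0000.
Then err_6 ≈ err_5·(err_5/err_4)^p = 2.098e-08·(0.000241844)^2.0000 = 2.098e-08·5.84885e-08 ≈ 1.227e-15.

1.2e-15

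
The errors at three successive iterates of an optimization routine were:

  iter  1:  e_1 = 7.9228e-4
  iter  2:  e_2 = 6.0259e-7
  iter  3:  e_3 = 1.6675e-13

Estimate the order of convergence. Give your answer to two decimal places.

p ≈ ln(e_3/e_2) / ln(e_2/e_1)
  = ln(1.6675e-13/6.0259e-7) / ln(6.0259e-7/7.9228e-4)
  = ln(2.76722e-07) / ln(0.000760577)
  = -15.10025 / -7.18143 ≈ 2.10268

2.10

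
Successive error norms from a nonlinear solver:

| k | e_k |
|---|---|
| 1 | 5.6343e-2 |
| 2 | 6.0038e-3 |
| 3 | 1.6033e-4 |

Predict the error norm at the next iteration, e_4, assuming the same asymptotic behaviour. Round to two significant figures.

4.6e-7

First estimate the order: p ≈ ln(e_3/e_2) / ln(e_2/e_1) = ln(1.6033e-4/6.0038e-3)/ln(6.0038e-3/5.6343e-2) = ln(0.0267048)/ln(0.106558) ≈ 1.6180.
Then e_4 ≈ e_3·(e_3/e_2)^p = 1.6033e-4·(0.0267048)^1.6180 = 1.6033e-4·0.00284591 ≈ 4.563e-07.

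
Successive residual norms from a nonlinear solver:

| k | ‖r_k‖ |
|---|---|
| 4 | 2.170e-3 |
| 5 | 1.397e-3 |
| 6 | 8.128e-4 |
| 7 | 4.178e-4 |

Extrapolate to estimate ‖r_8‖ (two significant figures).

1.8e-4

First estimate the order: p ≈ ln(‖r_7‖/‖r_6‖) / ln(‖r_6‖/‖r_5‖) = ln(4.178e-4/8.128e-4)/ln(8.128e-4/1.397e-3) = ln(0.514026)/ln(0.581818) ≈ 1.2287.
Then ‖r_8‖ ≈ ‖r_7‖·(‖r_7‖/‖r_6‖)^p = 4.178e-4·(0.514026)^1.2287 = 4.178e-4·0.441456 ≈ 0.0001844.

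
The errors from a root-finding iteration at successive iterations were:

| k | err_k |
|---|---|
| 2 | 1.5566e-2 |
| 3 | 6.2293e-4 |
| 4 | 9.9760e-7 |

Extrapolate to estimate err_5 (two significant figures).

2.6e-12

First estimate the order: p ≈ ln(err_4/err_3) / ln(err_3/err_2) = ln(9.9760e-7/6.2293e-4)/ln(6.2293e-4/1.5566e-2) = ln(0.00160146)/ln(0.0400186) ≈ 2.0000.
Then err_5 ≈ err_4·(err_4/err_3)^p = 9.9760e-7·(0.00160146)^2.0000 = 9.9760e-7·2.56467e-06 ≈ 2.559e-12.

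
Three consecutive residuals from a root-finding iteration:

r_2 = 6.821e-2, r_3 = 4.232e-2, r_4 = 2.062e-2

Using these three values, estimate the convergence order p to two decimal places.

1.51

p ≈ ln(r_4/r_3) / ln(r_3/r_2)
  = ln(2.062e-2/4.232e-2) / ln(4.232e-2/6.821e-2)
  = ln(0.48724) / ln(0.620437)
  = -0.71900 / -0.47733 ≈ 1.50630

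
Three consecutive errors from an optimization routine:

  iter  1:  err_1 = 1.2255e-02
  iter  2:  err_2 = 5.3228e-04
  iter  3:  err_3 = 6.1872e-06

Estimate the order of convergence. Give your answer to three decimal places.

1.420

p ≈ ln(err_3/err_2) / ln(err_2/err_1)
  = ln(6.1872e-06/5.3228e-04) / ln(5.3228e-04/1.2255e-02)
  = ln(0.011624) / ln(0.0434337)
  = -4.454683 / -3.136520 ≈ 1.420263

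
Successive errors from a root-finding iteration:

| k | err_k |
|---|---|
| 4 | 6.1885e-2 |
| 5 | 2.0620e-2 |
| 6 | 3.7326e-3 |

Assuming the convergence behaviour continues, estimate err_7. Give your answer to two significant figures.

First estimate the order: p ≈ ln(err_6/err_5) / ln(err_5/err_4) = ln(3.7326e-3/2.0620e-2)/ln(2.0620e-2/6.1885e-2) = ln(0.181018)/ln(0.333199) ≈ 1.5552.
Then err_7 ≈ err_6·(err_6/err_5)^p = 3.7326e-3·(0.181018)^1.5552 = 3.7326e-3·0.0700824 ≈ 0.0002616.

2.6e-4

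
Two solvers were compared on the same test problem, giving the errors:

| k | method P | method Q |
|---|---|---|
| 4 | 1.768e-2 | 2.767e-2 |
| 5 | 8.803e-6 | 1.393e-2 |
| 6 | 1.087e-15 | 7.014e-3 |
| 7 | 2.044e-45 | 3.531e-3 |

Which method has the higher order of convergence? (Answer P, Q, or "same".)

P

Method P: p ≈ ln(2.044e-45/1.087e-15)/ln(1.087e-15/8.803e-6) ≈ 3.00.
Method Q: p ≈ ln(3.531e-3/7.014e-3)/ln(7.014e-3/1.393e-2) ≈ 1.00.
Method P has the higher order (≈3.0 vs ≈1.0).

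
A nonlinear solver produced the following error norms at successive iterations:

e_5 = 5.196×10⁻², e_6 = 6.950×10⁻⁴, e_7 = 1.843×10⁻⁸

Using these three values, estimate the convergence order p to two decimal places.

p ≈ ln(e_7/e_6) / ln(e_6/e_5)
  = ln(1.843×10⁻⁸/6.950×10⁻⁴) / ln(6.950×10⁻⁴/5.196×10⁻²)
  = ln(2.6518e-05) / ln(0.0133757)
  = -10.53769 / -4.31432 ≈ 2.44249

2.44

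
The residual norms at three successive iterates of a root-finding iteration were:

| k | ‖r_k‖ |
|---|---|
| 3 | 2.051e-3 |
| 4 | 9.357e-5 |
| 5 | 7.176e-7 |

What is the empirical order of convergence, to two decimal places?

1.58

p ≈ ln(‖r_5‖/‖r_4‖) / ln(‖r_4‖/‖r_3‖)
  = ln(7.176e-7/9.357e-5) / ln(9.357e-5/2.051e-3)
  = ln(0.00766912) / ln(0.0456216)
  = -4.87055 / -3.08737 ≈ 1.57757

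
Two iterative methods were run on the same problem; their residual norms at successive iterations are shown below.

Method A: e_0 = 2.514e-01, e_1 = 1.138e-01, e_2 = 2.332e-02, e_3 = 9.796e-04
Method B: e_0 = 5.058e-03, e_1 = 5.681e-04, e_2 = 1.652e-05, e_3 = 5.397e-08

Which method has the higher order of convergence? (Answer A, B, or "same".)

A

Method A: p ≈ ln(9.796e-04/2.332e-02)/ln(2.332e-02/1.138e-01) ≈ 2.00.
Method B: p ≈ ln(5.397e-08/1.652e-05)/ln(1.652e-05/5.681e-04) ≈ 1.62.
Method A has the higher order (≈2.0 vs ≈1.6).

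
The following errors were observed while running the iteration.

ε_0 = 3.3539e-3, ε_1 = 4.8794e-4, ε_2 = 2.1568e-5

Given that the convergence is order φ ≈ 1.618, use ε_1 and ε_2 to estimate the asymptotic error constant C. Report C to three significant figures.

4.92

C ≈ ε_2 / ε_1^1.618
  = 2.1568e-5 / (4.8794e-4)^1.618
  = 2.1568e-5 / 4.38305e-06 ≈ 4.9208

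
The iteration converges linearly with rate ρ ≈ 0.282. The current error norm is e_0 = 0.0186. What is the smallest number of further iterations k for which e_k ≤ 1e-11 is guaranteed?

17

After k steps, e_k ≈ 0.0186·0.282^k.
Need 0.282^k ≤ 1e-11/0.0186 = 5.37634e-10.
k ≥ ln(5.37634e-10)/ln(0.282) = -21.3438/-1.26585 = 16.861.
Smallest integer k = 17.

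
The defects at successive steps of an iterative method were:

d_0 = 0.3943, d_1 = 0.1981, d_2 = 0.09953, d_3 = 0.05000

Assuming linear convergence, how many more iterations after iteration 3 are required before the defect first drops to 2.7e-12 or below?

Rate ρ ≈ d_3/d_2 = 0.05000/0.09953 = 0.5024.
After j more steps, d_{3+j} ≈ 0.05000·ρ^j; need ρ^j ≤ 2.7e-12/0.05000 = 5.4e-11.
j ≥ ln(5.4e-11)/ln(0.5024) = -23.6420/-0.68836 = 34.345.
So 35 more iterations are needed.

35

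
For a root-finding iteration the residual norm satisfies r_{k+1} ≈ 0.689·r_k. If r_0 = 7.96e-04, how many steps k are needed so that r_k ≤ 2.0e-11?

After k steps, r_k ≈ 7.96e-04·0.689^k.
Need 0.689^k ≤ 2.0e-11/7.96e-04 = 2.51256e-08.
k ≥ ln(2.51256e-08)/ln(0.689) = -17.4994/-0.37251 = 46.977.
Smallest integer k = 47.

47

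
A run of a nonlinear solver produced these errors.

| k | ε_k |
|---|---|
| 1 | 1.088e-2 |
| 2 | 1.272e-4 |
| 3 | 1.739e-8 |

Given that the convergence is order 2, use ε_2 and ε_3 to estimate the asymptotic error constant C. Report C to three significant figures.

C ≈ ε_3 / ε_2^2
  = 1.739e-8 / (1.272e-4)^2
  = 1.739e-8 / 1.61798e-08 ≈ 1.0748

1.07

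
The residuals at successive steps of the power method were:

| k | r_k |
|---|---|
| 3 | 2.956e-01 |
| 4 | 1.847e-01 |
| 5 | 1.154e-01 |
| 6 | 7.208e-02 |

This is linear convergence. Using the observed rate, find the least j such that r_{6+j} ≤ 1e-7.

Rate ρ ≈ r_6/r_5 = 7.208e-02/1.154e-01 = 0.6246.
After j more steps, r_{6+j} ≈ 7.208e-02·ρ^j; need ρ^j ≤ 1e-7/7.208e-02 = 1.38735e-06.
j ≥ ln(1.38735e-06)/ln(0.6246) = -13.4881/-0.47064 = 28.659.
So 29 more iterations are needed.

29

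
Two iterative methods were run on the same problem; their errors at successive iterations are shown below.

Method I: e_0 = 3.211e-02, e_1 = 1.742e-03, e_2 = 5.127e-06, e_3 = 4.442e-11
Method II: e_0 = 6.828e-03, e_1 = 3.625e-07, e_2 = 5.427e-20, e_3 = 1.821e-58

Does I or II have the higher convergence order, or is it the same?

II

Method I: p ≈ ln(4.442e-11/5.127e-06)/ln(5.127e-06/1.742e-03) ≈ 2.00.
Method II: p ≈ ln(1.821e-58/5.427e-20)/ln(5.427e-20/3.625e-07) ≈ 3.00.
Method II has the higher order (≈3.0 vs ≈2.0).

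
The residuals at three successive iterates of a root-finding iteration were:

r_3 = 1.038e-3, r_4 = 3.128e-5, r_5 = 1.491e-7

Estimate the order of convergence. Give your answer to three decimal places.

1.527

p ≈ ln(r_5/r_4) / ln(r_4/r_3)
  = ln(1.491e-7/3.128e-5) / ln(3.128e-5/1.038e-3)
  = ln(0.00476662) / ln(0.0301349)
  = -5.346118 / -3.502071 ≈ 1.526559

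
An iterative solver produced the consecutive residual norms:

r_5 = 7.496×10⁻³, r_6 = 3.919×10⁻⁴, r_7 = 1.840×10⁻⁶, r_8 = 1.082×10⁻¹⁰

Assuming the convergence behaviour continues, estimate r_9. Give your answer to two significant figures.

First estimate the order: p ≈ ln(r_8/r_7) / ln(r_7/r_6) = ln(1.082×10⁻¹⁰/1.840×10⁻⁶)/ln(1.840×10⁻⁶/3.919×10⁻⁴) = ln(5.88043e-05)/ln(0.00469508) ≈ 1.8170.
Then r_9 ≈ r_8·(r_8/r_7)^p = 1.082×10⁻¹⁰·(5.88043e-05)^1.8170 = 1.082×10⁻¹⁰·2.05597e-08 ≈ 2.225e-18.

2.2e-18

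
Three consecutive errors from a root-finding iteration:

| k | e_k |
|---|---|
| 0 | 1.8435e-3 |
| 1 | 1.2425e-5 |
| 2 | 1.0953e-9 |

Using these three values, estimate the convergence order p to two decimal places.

p ≈ ln(e_2/e_1) / ln(e_1/e_0)
  = ln(1.0953e-9/1.2425e-5) / ln(1.2425e-5/1.8435e-3)
  = ln(8.81529e-05) / ln(0.0067399)
  = -9.33644 / -4.99971 ≈ 1.86740

1.87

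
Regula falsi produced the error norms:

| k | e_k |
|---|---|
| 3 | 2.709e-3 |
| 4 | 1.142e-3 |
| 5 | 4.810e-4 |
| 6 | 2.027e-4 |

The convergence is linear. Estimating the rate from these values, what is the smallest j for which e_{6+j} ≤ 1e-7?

9

Rate ρ ≈ e_6/e_5 = 2.027e-4/4.810e-4 = 0.4214.
After j more steps, e_{6+j} ≈ 2.027e-4·ρ^j; need ρ^j ≤ 1e-7/2.027e-4 = 0.00049334.
j ≥ ln(0.00049334)/ln(0.4214) = -7.6143/-0.86417 = 8.811.
So 9 more iterations are needed.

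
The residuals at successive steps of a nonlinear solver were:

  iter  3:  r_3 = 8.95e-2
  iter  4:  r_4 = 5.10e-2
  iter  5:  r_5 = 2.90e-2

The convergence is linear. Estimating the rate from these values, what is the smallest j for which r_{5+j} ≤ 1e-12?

Rate ρ ≈ r_5/r_4 = 2.90e-2/5.10e-2 = 0.5686.
After j more steps, r_{5+j} ≈ 2.90e-2·ρ^j; need ρ^j ≤ 1e-12/2.90e-2 = 3.44828e-11.
j ≥ ln(3.44828e-11)/ln(0.5686) = -24.0906/-0.56458 = 42.670.
So 43 more iterations are needed.

43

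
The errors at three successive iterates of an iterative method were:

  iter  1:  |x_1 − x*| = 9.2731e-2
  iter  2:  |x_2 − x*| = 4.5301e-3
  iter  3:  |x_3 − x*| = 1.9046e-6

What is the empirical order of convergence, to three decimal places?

p ≈ ln(|x_3 − x*|/|x_2 − x*|) / ln(|x_2 − x*|/|x_1 − x*|)
  = ln(1.9046e-6/4.5301e-3) / ln(4.5301e-3/9.2731e-2)
  = ln(0.000420432) / ln(0.0488521)
  = -7.774228 / -3.018958 ≈ 2.575136

2.575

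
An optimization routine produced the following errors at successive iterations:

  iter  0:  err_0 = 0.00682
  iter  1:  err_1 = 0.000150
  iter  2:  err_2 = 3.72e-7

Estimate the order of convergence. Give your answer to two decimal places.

1.57

p ≈ ln(err_2/err_1) / ln(err_1/err_0)
  = ln(3.72e-7/0.000150) / ln(0.000150/0.00682)
  = ln(0.00248) / ln(0.0219941)
  = -5.99950 / -3.81698 ≈ 1.57179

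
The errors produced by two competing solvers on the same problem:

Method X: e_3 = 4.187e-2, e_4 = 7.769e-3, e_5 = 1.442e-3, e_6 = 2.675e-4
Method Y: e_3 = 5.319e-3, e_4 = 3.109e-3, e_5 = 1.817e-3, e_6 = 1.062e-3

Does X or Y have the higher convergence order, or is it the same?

Method X: p ≈ ln(2.675e-4/1.442e-3)/ln(1.442e-3/7.769e-3) ≈ 1.00.
Method Y: p ≈ ln(1.062e-3/1.817e-3)/ln(1.817e-3/3.109e-3) ≈ 1.00.
Both orders ≈ 1.0 — effectively the same.

same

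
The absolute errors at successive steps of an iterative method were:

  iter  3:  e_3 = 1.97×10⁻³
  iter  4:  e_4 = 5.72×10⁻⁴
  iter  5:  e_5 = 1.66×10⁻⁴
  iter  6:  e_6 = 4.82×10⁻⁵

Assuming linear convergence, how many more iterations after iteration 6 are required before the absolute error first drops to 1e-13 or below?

17

Rate ρ ≈ e_6/e_5 = 4.82×10⁻⁵/1.66×10⁻⁴ = 0.2904.
After j more steps, e_{6+j} ≈ 4.82×10⁻⁵·ρ^j; need ρ^j ≤ 1e-13/4.82×10⁻⁵ = 2.07469e-09.
j ≥ ln(2.07469e-09)/ln(0.2904) = -19.9935/-1.23650 = 16.169.
So 17 more iterations are needed.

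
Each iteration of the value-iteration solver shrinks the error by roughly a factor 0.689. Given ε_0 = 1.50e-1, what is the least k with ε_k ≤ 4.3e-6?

29

After k steps, ε_k ≈ 1.50e-1·0.689^k.
Need 0.689^k ≤ 4.3e-6/1.50e-1 = 2.86667e-05.
k ≥ ln(2.86667e-05)/ln(0.689) = -10.4598/-0.37251 = 28.079.
Smallest integer k = 29.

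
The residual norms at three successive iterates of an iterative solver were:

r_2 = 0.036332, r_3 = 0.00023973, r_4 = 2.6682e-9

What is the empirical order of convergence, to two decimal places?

p ≈ ln(r_4/r_3) / ln(r_3/r_2)
  = ln(2.6682e-9/0.00023973) / ln(0.00023973/0.036332)
  = ln(1.113e-05) / ln(0.00659832)
  = -11.40587 / -5.02094 ≈ 2.27166

2.27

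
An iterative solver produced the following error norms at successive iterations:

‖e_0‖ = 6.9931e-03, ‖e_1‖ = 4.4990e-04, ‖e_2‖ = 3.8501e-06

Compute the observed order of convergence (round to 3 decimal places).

p ≈ ln(‖e_2‖/‖e_1‖) / ln(‖e_1‖/‖e_0‖)
  = ln(3.8501e-06/4.4990e-04) / ln(4.4990e-04/6.9931e-03)
  = ln(0.00855768) / ln(0.0643348)
  = -4.760926 / -2.743655 ≈ 1.735250

1.735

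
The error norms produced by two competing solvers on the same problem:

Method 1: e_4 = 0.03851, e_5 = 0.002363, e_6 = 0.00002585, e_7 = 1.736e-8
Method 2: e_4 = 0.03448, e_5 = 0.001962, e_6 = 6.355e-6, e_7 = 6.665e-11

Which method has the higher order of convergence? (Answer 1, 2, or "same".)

Method 1: p ≈ ln(1.736e-8/0.00002585)/ln(0.00002585/0.002363) ≈ 1.62.
Method 2: p ≈ ln(6.665e-11/6.355e-6)/ln(6.355e-6/0.001962) ≈ 2.00.
Method 2 has the higher order (≈2.0 vs ≈1.6).

2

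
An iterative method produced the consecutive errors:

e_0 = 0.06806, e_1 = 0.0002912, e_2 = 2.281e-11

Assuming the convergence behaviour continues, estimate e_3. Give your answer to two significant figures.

1.1e-32

First estimate the order: p ≈ ln(e_2/e_1) / ln(e_1/e_0) = ln(2.281e-11/0.0002912)/ln(0.0002912/0.06806) = ln(7.8331e-08)/ln(0.00427858) ≈ 3.0000.
Then e_3 ≈ e_2·(e_2/e_1)^p = 2.281e-11·(7.8331e-08)^3.0000 = 2.281e-11·4.80619e-22 ≈ 1.096e-32.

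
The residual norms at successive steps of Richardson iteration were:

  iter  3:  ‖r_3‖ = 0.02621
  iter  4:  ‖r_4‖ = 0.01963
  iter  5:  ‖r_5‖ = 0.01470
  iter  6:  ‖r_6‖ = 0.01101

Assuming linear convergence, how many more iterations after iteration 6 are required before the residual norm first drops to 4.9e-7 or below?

Rate ρ ≈ ‖r_6‖/‖r_5‖ = 0.01101/0.01470 = 0.7490.
After j more steps, ‖r_{6+j}‖ ≈ 0.01101·ρ^j; need ρ^j ≤ 4.9e-7/0.01101 = 4.4505e-05.
j ≥ ln(4.4505e-05)/ln(0.7490) = -10.0199/-0.28902 = 34.669.
So 35 more iterations are needed.

35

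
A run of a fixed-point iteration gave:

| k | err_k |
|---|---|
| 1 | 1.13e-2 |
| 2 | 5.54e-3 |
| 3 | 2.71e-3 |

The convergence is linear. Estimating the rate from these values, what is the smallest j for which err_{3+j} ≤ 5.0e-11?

Rate ρ ≈ err_3/err_2 = 2.71e-3/5.54e-3 = 0.4892.
After j more steps, err_{3+j} ≈ 2.71e-3·ρ^j; need ρ^j ≤ 5.0e-11/2.71e-3 = 1.84502e-08.
j ≥ ln(1.84502e-08)/ln(0.4892) = -17.8082/-0.71498 = 24.907.
So 25 more iterations are needed.

25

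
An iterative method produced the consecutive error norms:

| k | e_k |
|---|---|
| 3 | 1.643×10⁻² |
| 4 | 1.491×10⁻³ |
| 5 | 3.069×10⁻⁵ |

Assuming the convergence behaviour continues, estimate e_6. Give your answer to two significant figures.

5.7e-8

First estimate the order: p ≈ ln(e_5/e_4) / ln(e_4/e_3) = ln(3.069×10⁻⁵/1.491×10⁻³)/ln(1.491×10⁻³/1.643×10⁻²) = ln(0.0205835)/ln(0.0907486) ≈ 1.6183.
Then e_6 ≈ e_5·(e_5/e_4)^p = 3.069×10⁻⁵·(0.0205835)^1.6183 = 3.069×10⁻⁵·0.00186538 ≈ 5.725e-08.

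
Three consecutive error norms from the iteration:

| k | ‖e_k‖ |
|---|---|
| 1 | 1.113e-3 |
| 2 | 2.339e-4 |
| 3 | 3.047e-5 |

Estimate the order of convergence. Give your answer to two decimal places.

p ≈ ln(‖e_3‖/‖e_2‖) / ln(‖e_2‖/‖e_1‖)
  = ln(3.047e-5/2.339e-4) / ln(2.339e-4/1.113e-3)
  = ln(0.130269) / ln(0.210153)
  = -2.03815 / -1.55992 ≈ 1.30657

1.31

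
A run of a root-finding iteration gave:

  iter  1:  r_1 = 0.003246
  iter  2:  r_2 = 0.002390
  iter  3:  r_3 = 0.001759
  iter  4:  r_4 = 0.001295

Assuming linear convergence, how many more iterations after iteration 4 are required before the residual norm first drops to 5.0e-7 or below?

26

Rate ρ ≈ r_4/r_3 = 0.001295/0.001759 = 0.7362.
After j more steps, r_{4+j} ≈ 0.001295·ρ^j; need ρ^j ≤ 5.0e-7/0.001295 = 0.0003861.
j ≥ ln(0.0003861)/ln(0.7362) = -7.8594/-0.30625 = 25.663.
So 26 more iterations are needed.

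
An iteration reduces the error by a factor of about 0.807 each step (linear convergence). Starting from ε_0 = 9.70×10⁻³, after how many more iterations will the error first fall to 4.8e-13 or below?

After k steps, ε_k ≈ 9.70×10⁻³·0.807^k.
Need 0.807^k ≤ 4.8e-13/9.70×10⁻³ = 4.94845e-11.
k ≥ ln(4.94845e-11)/ln(0.807) = -23.7294/-0.21443 = 110.663.
Smallest integer k = 111.

111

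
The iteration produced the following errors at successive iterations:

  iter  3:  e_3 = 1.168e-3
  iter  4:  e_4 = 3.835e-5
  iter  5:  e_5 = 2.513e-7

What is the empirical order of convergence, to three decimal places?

p ≈ ln(e_5/e_4) / ln(e_4/e_3)
  = ln(2.513e-7/3.835e-5) / ln(3.835e-5/1.168e-3)
  = ln(0.0065528) / ln(0.0328339)
  = -5.027863 / -3.416294 ≈ 1.471730

1.472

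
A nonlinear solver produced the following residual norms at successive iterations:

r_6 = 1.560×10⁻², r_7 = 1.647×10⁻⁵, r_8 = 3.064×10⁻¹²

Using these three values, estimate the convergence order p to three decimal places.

p ≈ ln(r_8/r_7) / ln(r_7/r_6)
  = ln(3.064×10⁻¹²/1.647×10⁻⁵) / ln(1.647×10⁻⁵/1.560×10⁻²)
  = ln(1.86035e-07) / ln(0.00105577)
  = -15.497331 / -6.853485 ≈ 2.261234

2.261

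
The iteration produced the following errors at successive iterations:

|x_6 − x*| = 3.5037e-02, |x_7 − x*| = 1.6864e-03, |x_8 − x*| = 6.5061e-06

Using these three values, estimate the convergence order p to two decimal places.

1.83

p ≈ ln(|x_8 − x*|/|x_7 − x*|) / ln(|x_7 − x*|/|x_6 − x*|)
  = ln(6.5061e-06/1.6864e-03) / ln(1.6864e-03/3.5037e-02)
  = ln(0.00385798) / ln(0.048132)
  = -5.55761 / -3.03381 ≈ 1.83189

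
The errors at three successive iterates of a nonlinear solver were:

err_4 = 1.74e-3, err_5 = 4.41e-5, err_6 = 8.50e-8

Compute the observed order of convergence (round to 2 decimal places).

1.70

p ≈ ln(err_6/err_5) / ln(err_5/err_4)
  = ln(8.50e-8/4.41e-5) / ln(4.41e-5/1.74e-3)
  = ln(0.00192744) / ln(0.0253448)
  = -6.25156 / -3.67518 ≈ 1.70102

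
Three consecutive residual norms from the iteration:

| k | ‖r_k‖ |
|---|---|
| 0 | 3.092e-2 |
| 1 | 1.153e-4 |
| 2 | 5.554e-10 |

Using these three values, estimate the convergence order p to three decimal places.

2.190

p ≈ ln(‖r_2‖/‖r_1‖) / ln(‖r_1‖/‖r_0‖)
  = ln(5.554e-10/1.153e-4) / ln(1.153e-4/3.092e-2)
  = ln(4.817e-06) / ln(0.00372898)
  = -12.243359 / -5.591621 ≈ 2.189590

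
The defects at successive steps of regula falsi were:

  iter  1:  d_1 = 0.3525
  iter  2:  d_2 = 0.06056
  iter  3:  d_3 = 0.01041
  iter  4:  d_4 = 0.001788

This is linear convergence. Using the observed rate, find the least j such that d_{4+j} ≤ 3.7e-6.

Rate ρ ≈ d_4/d_3 = 0.001788/0.01041 = 0.1718.
After j more steps, d_{4+j} ≈ 0.001788·ρ^j; need ρ^j ≤ 3.7e-6/0.001788 = 0.00206935.
j ≥ ln(0.00206935)/ln(0.1718) = -6.1805/-1.76142 = 3.509.
So 4 more iterations are needed.

4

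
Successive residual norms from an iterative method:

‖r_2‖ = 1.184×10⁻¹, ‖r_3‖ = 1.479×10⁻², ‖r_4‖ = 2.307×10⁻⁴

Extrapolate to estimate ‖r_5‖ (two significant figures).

5.6e-8

First estimate the order: p ≈ ln(‖r_4‖/‖r_3‖) / ln(‖r_3‖/‖r_2‖) = ln(2.307×10⁻⁴/1.479×10⁻²)/ln(1.479×10⁻²/1.184×10⁻¹) = ln(0.0155984)/ln(0.124916) ≈ 2.0002.
Then ‖r_5‖ ≈ ‖r_4‖·(‖r_4‖/‖r_3‖)^p = 2.307×10⁻⁴·(0.0155984)^2.0002 = 2.307×10⁻⁴·0.000243108 ≈ 5.609e-08.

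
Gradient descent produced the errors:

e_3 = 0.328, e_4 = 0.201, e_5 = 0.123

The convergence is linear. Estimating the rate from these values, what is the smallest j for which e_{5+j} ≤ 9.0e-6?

20

Rate ρ ≈ e_5/e_4 = 0.123/0.201 = 0.6119.
After j more steps, e_{5+j} ≈ 0.123·ρ^j; need ρ^j ≤ 9.0e-6/0.123 = 7.31707e-05.
j ≥ ln(7.31707e-05)/ln(0.6119) = -9.5227/-0.49119 = 19.387.
So 20 more iterations are needed.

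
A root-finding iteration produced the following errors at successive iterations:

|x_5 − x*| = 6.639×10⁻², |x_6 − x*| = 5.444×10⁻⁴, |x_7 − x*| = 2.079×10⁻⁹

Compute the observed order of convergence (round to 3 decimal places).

p ≈ ln(|x_7 − x*|/|x_6 − x*|) / ln(|x_6 − x*|/|x_5 − x*|)
  = ln(2.079×10⁻⁹/5.444×10⁻⁴) / ln(5.444×10⁻⁴/6.639×10⁻²)
  = ln(3.81888e-06) / ln(0.00820003)
  = -12.475553 / -4.803617 ≈ 2.597117

2.597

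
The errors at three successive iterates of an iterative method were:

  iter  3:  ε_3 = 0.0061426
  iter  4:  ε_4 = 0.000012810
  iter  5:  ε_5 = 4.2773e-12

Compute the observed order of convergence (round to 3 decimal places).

p ≈ ln(ε_5/ε_4) / ln(ε_4/ε_3)
  = ln(4.2773e-12/0.000012810) / ln(0.000012810/0.0061426)
  = ln(3.33903e-07) / ln(0.00208544)
  = -14.912415 / -6.172775 ≈ 2.415836

2.416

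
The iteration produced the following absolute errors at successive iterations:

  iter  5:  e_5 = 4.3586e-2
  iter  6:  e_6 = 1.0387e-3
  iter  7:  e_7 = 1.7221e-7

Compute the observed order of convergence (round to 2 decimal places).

p ≈ ln(e_7/e_6) / ln(e_6/e_5)
  = ln(1.7221e-7/1.0387e-3) / ln(1.0387e-3/4.3586e-2)
  = ln(0.000165794) / ln(0.023831)
  = -8.70476 / -3.73677 ≈ 2.32949

2.33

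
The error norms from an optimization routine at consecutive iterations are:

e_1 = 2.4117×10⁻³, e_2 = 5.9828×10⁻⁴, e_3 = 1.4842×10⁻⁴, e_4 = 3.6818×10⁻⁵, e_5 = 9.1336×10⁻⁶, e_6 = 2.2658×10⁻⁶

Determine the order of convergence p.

1

Consecutive ratios: e_6/e_5 = 2.2658×10⁻⁶/9.1336×10⁻⁶ = 0.248073, e_5/e_4 = 9.1336×10⁻⁶/3.6818×10⁻⁵ = 0.248074.
p ≈ ln(0.248073)/ln(0.248074) = -1.3940/-1.3940 ≈ 1.00.
So the convergence is linear (order 1).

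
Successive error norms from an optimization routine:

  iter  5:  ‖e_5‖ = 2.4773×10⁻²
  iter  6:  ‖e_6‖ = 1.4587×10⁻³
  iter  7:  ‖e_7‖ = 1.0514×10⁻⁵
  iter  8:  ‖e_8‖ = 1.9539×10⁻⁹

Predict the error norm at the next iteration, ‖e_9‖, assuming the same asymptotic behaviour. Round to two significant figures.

First estimate the order: p ≈ ln(‖e_8‖/‖e_7‖) / ln(‖e_7‖/‖e_6‖) = ln(1.9539×10⁻⁹/1.0514×10⁻⁵)/ln(1.0514×10⁻⁵/1.4587×10⁻³) = ln(0.000185838)/ln(0.00720779) ≈ 1.7416.
Then ‖e_9‖ ≈ ‖e_8‖·(‖e_8‖/‖e_7‖)^p = 1.9539×10⁻⁹·(0.000185838)^1.7416 = 1.9539×10⁻⁹·3.17925e-07 ≈ 6.212e-16.

6.2e-16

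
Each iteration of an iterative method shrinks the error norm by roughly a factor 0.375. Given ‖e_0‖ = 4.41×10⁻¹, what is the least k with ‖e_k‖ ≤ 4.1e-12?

26

After k steps, ‖e_k‖ ≈ 4.41×10⁻¹·0.375^k.
Need 0.375^k ≤ 4.1e-12/4.41×10⁻¹ = 9.29705e-12.
k ≥ ln(9.29705e-12)/ln(0.375) = -25.4013/-0.98083 = 25.898.
Smallest integer k = 26.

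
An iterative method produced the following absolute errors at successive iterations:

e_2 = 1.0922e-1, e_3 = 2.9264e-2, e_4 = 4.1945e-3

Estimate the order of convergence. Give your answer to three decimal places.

p ≈ ln(e_4/e_3) / ln(e_3/e_2)
  = ln(4.1945e-3/2.9264e-2) / ln(2.9264e-2/1.0922e-1)
  = ln(0.143333) / ln(0.267936)
  = -1.942585 / -1.317007 ≈ 1.475000

1.475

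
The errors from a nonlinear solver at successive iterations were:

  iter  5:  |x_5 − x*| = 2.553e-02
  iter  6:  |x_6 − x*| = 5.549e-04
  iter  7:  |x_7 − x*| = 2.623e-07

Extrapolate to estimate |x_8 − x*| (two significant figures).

5.9e-14

First estimate the order: p ≈ ln(|x_7 − x*|/|x_6 − x*|) / ln(|x_6 − x*|/|x_5 − x*|) = ln(2.623e-07/5.549e-04)/ln(5.549e-04/2.553e-02) = ln(0.000472698)/ln(0.0217352) ≈ 1.9998.
Then |x_8 − x*| ≈ |x_7 − x*|·(|x_7 − x*|/|x_6 − x*|)^p = 2.623e-07·(0.000472698)^1.9998 = 2.623e-07·2.23786e-07 ≈ 5.87e-14.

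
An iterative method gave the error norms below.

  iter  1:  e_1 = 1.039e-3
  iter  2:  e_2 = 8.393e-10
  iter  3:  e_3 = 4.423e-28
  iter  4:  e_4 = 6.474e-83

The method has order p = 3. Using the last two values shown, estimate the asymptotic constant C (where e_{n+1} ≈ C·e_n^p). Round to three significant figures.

C ≈ e_4 / e_3^3
  = 6.474e-83 / (4.423e-28)^3
  = 6.474e-83 / 8.65268e-83 ≈ 0.74821

0.748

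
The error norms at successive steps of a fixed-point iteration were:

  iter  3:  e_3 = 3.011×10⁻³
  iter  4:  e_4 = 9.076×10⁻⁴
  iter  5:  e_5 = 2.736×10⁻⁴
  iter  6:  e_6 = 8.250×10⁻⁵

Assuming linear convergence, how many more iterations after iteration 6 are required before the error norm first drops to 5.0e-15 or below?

Rate ρ ≈ e_6/e_5 = 8.250×10⁻⁵/2.736×10⁻⁴ = 0.3015.
After j more steps, e_{6+j} ≈ 8.250×10⁻⁵·ρ^j; need ρ^j ≤ 5.0e-15/8.250×10⁻⁵ = 6.06061e-11.
j ≥ ln(6.06061e-11)/ln(0.3015) = -23.5266/-1.19899 = 19.622.
So 20 more iterations are needed.

20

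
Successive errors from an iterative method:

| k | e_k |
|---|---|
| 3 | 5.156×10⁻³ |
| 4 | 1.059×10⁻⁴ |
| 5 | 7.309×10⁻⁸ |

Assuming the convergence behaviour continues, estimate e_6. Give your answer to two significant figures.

First estimate the order: p ≈ ln(e_5/e_4) / ln(e_4/e_3) = ln(7.309×10⁻⁸/1.059×10⁻⁴)/ln(1.059×10⁻⁴/5.156×10⁻³) = ln(0.000690179)/ln(0.0205392) ≈ 1.8733.
Then e_6 ≈ e_5·(e_5/e_4)^p = 7.309×10⁻⁸·(0.000690179)^1.8733 = 7.309×10⁻⁸·1.19792e-06 ≈ 8.756e-14.

8.8e-14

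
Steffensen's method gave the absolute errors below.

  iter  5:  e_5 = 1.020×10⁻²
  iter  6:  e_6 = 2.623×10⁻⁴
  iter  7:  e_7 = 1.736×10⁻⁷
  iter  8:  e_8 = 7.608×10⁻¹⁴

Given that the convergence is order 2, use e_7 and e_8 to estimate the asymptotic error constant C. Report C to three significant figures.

2.52

C ≈ e_8 / e_7^2
  = 7.608×10⁻¹⁴ / (1.736×10⁻⁷)^2
  = 7.608×10⁻¹⁴ / 3.0137e-14 ≈ 2.5245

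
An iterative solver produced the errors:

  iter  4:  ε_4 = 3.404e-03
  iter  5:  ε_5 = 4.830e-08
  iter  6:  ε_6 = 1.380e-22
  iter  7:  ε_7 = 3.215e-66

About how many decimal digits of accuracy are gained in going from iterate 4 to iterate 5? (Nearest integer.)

5

Digits gained ≈ log₁₀(ε_4/ε_5) = log₁₀(3.404e-03/4.830e-08) = log₁₀(70476.2) ≈ 4.848.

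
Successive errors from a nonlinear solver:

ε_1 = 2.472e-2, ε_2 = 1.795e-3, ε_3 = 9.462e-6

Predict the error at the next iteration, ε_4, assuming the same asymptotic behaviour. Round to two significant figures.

First estimate the order: p ≈ ln(ε_3/ε_2) / ln(ε_2/ε_1) = ln(9.462e-6/1.795e-3)/ln(1.795e-3/2.472e-2) = ln(0.00527131)/ln(0.0726133) ≈ 2.0001.
Then ε_4 ≈ ε_3·(ε_3/ε_2)^p = 9.462e-6·(0.00527131)^2.0001 = 9.462e-6·2.77721e-05 ≈ 2.628e-10.

2.6e-10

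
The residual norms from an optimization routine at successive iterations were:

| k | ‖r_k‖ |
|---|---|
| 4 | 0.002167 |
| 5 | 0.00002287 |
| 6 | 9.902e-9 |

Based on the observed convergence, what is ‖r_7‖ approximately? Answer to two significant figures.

1.9e-14

First estimate the order: p ≈ ln(‖r_6‖/‖r_5‖) / ln(‖r_5‖/‖r_4‖) = ln(9.902e-9/0.00002287)/ln(0.00002287/0.002167) = ln(0.000432969)/ln(0.0105538) ≈ 1.7017.
Then ‖r_7‖ ≈ ‖r_6‖·(‖r_6‖/‖r_5‖)^p = 9.902e-9·(0.000432969)^1.7017 = 9.902e-9·1.88912e-06 ≈ 1.871e-14.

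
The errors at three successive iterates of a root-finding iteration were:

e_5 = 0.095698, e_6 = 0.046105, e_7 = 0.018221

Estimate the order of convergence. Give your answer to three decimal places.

1.271

p ≈ ln(e_7/e_6) / ln(e_6/e_5)
  = ln(0.018221/0.046105) / ln(0.046105/0.095698)
  = ln(0.395207) / ln(0.481776)
  = -0.928346 / -0.730276 ≈ 1.271226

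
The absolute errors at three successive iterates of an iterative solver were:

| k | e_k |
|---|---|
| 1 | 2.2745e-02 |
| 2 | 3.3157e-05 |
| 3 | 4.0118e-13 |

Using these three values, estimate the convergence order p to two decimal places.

p ≈ ln(e_3/e_2) / ln(e_2/e_1)
  = ln(4.0118e-13/3.3157e-05) / ln(3.3157e-05/2.2745e-02)
  = ln(1.20994e-08) / ln(0.00145777)
  = -18.23011 / -6.53085 ≈ 2.79138

2.79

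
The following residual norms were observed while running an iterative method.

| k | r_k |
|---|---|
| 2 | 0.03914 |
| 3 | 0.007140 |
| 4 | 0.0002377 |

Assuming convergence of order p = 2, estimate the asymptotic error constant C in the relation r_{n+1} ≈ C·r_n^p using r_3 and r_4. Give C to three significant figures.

4.66

C ≈ r_4 / r_3^2
  = 0.0002377 / (0.007140)^2
  = 0.0002377 / 5.09796e-05 ≈ 4.6626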